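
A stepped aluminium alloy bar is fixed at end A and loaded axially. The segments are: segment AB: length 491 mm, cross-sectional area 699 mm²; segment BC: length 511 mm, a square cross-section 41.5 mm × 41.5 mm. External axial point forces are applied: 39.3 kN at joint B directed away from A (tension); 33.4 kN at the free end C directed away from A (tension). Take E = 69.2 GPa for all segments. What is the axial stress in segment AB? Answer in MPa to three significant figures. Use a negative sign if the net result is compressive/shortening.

104 MPa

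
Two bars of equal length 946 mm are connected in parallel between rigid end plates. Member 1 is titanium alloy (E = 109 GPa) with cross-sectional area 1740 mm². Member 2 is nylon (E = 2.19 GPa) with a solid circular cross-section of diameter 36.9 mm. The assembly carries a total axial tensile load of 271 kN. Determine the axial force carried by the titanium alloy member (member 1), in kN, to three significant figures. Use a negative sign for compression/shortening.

268 kN

A_2 = 1069 mm².
Equal strain + equilibrium ⇒ each member carries load in proportion to AE: A₁E₁ = 189700000 N, A₂E₂ = 2342000 N, ΣAE = 192000000 N.
F₁ = P·A₁E₁/ΣAE = 271000·189700000/192000000 = 267700 N.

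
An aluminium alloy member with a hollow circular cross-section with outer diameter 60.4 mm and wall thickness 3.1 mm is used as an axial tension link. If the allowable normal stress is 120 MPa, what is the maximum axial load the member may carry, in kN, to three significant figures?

A = 558 mm².
P_max = σ_allow · A = 120 · 558 = 66960 N = 66.96 kN.

67.0 kN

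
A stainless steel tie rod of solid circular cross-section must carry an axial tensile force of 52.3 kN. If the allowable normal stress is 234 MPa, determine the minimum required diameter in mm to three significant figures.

16.9 mm

Required area A ≥ P/σ_allow = 52300/234 = 223.5 mm².
For a solid circular section, d ≥ √(4A/π) = 16.87 mm.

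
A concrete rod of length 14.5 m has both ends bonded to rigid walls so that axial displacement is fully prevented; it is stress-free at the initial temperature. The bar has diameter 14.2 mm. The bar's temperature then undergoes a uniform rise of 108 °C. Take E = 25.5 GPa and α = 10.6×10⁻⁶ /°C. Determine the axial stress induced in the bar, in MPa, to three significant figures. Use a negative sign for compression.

-29.2 MPa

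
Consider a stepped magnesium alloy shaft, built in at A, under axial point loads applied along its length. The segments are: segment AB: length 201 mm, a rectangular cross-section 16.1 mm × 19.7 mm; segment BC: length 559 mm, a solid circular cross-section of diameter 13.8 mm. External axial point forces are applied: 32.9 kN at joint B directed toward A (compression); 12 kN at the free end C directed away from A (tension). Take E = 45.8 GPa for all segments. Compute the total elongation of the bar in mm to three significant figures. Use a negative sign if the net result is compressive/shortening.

0.690 mm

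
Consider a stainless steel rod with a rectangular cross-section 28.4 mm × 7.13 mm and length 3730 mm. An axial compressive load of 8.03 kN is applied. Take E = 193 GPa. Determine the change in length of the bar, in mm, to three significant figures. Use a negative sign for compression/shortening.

-0.766 mm

A = 202.5 mm².
δ_mech = NL/(AE) = -8030·3730/(202.5·193000) = -0.7664 mm.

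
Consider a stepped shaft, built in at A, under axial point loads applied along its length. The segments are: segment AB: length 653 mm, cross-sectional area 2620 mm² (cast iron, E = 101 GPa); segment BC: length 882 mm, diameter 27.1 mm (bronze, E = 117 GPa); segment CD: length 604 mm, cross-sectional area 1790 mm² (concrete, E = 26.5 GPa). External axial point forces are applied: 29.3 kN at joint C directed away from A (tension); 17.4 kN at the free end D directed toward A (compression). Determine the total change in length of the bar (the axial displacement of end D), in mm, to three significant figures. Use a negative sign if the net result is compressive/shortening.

-0.0367 mm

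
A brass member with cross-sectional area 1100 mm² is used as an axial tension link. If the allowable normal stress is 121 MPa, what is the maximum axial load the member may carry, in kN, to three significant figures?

P_max = σ_allow · A = 121 · 1100 = 133100 N = 133.1 kN.

133 kN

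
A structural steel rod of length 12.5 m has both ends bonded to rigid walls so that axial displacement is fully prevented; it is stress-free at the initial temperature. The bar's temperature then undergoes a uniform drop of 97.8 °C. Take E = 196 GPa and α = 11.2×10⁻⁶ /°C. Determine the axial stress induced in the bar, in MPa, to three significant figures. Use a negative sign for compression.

215 MPa

Free thermal expansion αLΔT = 11.2e-6 · 12500 · -97.8 = -13.69 mm.
The walls impose strain ε = −(-13.69)/12500 = 1.0954e-03; σ = Eε = 196000 · 1.0954e-03 = 214.7 MPa.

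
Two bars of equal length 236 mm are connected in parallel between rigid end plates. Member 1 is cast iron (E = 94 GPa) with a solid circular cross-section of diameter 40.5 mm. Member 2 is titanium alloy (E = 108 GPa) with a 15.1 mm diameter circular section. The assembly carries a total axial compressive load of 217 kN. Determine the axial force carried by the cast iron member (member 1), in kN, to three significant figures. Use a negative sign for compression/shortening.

-187 kN

A_1 = 1288 mm².
A_2 = 179.1 mm².
Equal strain + equilibrium ⇒ each member carries load in proportion to AE: A₁E₁ = 121100000 N, A₂E₂ = 19340000 N, ΣAE = 140400000 N.
F₁ = P·A₁E₁/ΣAE = -217000·121100000/140400000 = -187100 N.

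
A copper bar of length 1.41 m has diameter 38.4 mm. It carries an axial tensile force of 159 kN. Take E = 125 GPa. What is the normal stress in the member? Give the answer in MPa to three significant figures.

137 MPa

A = 1158 mm².
σ = N/A = 159000/1158 = 137.3 MPa.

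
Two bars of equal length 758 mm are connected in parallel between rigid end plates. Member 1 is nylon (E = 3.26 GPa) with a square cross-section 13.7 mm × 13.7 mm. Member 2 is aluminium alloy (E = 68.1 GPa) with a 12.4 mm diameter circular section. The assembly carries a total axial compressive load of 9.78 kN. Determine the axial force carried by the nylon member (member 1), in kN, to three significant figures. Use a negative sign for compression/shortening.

-0.677 kN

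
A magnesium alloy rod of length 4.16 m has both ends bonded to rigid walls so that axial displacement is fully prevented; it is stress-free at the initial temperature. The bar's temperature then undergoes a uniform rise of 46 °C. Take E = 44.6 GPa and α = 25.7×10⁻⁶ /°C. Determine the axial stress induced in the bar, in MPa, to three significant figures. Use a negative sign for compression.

Free thermal expansion αLΔT = 25.7e-6 · 4160 · 46 = 4.918 mm.
The walls impose strain ε = −(4.918)/4160 = -1.1822e-03; σ = Eε = 44600 · -1.1822e-03 = -52.73 MPa.

-52.7 MPa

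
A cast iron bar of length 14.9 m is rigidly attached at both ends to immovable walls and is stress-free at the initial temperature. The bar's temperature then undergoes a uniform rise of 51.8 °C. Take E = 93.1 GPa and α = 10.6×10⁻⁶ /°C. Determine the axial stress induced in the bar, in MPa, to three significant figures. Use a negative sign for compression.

-51.1 MPa

Free thermal expansion αLΔT = 10.6e-6 · 14900 · 51.8 = 8.181 mm.
The walls impose strain ε = −(8.181)/14900 = -5.4908e-04; σ = Eε = 93100 · -5.4908e-04 = -51.12 MPa.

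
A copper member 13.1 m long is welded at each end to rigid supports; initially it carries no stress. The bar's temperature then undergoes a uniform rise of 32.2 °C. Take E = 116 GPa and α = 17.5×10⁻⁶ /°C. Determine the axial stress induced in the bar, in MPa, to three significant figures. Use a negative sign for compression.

-65.4 MPa

Free thermal expansion αLΔT = 17.5e-6 · 13100 · 32.2 = 7.382 mm.
The walls impose strain ε = −(7.382)/13100 = -5.6350e-04; σ = Eε = 116000 · -5.6350e-04 = -65.37 MPa.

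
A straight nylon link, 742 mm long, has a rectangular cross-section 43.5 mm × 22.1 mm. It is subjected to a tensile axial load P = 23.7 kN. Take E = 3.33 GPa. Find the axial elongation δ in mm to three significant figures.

5.49 mm

A = 961.4 mm².
δ_mech = NL/(AE) = 23700·742/(961.4·3330) = 5.493 mm.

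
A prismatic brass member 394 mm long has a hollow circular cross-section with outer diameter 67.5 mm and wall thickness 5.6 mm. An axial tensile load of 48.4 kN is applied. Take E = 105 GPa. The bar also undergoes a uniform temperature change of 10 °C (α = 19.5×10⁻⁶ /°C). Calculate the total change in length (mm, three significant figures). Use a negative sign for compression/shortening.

0.244 mm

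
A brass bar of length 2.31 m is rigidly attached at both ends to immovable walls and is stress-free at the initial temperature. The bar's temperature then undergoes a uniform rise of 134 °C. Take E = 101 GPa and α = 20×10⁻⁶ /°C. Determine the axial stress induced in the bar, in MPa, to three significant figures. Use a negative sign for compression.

Free thermal expansion αLΔT = 20e-6 · 2310 · 134 = 6.191 mm.
The walls impose strain ε = −(6.191)/2310 = -2.6800e-03; σ = Eε = 101000 · -2.6800e-03 = -270.7 MPa.

-271 MPa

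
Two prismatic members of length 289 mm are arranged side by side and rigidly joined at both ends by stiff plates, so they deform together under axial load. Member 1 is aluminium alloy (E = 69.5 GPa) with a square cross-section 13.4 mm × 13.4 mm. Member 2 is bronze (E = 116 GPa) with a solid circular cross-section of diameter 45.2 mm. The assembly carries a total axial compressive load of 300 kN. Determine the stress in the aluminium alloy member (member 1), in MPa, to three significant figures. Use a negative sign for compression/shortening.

-105 MPa

A_1 = 179.6 mm².
A_2 = 1605 mm².
Equal strain + equilibrium ⇒ each member carries load in proportion to AE: A₁E₁ = 12480000 N, A₂E₂ = 186100000 N, ΣAE = 198600000 N.
σ₁ = P·E₁/ΣAE = -300000·69500/198600000 = -105 MPa.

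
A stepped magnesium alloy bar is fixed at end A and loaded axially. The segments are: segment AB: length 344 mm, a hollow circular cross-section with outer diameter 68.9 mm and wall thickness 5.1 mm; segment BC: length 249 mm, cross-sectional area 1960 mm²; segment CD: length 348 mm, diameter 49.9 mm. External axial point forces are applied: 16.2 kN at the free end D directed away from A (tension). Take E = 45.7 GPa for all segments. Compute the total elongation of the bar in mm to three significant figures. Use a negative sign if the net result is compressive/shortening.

0.227 mm

Internal axial forces (sectioning from the free end, tension +): N_CD = 16.2 kN, N_BC = 16.2 kN, N_AB = 16.2 kN.
A_AB = 1022 mm².
A_CD = 1956 mm².
δ_AB = 16200·344/(1022·45700) = 0.1193 mm
δ_BC = 16200·249/(1960·45700) = 0.04503 mm
δ_CD = 16200·348/(1956·45700) = 0.06308 mm
δ = Σδ_i = 0.2274 mm.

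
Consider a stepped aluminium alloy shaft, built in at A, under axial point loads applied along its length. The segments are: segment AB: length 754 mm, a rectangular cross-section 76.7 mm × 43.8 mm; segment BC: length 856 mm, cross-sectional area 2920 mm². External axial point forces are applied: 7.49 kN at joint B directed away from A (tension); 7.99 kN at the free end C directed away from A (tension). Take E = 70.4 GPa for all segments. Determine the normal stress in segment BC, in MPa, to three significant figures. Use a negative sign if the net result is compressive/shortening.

Internal axial forces (sectioning from the free end, tension +): N_BC = 7.99 kN, N_AB = 15.48 kN.
σ_BC = N_BC/A_BC = 7990/2920 = 2.736 MPa.

2.74 MPa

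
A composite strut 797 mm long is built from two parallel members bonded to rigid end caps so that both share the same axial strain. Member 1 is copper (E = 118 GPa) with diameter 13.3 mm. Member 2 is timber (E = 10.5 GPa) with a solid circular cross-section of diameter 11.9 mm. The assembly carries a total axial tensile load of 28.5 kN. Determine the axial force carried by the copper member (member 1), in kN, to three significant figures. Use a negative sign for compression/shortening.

A_1 = 138.9 mm².
A_2 = 111.2 mm².
Equal strain + equilibrium ⇒ each member carries load in proportion to AE: A₁E₁ = 16390000 N, A₂E₂ = 1168000 N, ΣAE = 17560000 N.
F₁ = P·A₁E₁/ΣAE = 28500·16390000/17560000 = 26600 N.

26.6 kN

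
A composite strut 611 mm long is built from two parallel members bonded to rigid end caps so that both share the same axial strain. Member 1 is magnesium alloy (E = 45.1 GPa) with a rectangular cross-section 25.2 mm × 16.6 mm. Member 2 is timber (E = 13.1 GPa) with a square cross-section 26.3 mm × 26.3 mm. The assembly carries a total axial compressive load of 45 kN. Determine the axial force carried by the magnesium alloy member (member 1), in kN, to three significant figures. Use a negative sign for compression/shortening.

-30.4 kN

A_1 = 418.3 mm².
A_2 = 691.7 mm².
Equal strain + equilibrium ⇒ each member carries load in proportion to AE: A₁E₁ = 18870000 N, A₂E₂ = 9061000 N, ΣAE = 27930000 N.
F₁ = P·A₁E₁/ΣAE = -45000·18870000/27930000 = -30400 N.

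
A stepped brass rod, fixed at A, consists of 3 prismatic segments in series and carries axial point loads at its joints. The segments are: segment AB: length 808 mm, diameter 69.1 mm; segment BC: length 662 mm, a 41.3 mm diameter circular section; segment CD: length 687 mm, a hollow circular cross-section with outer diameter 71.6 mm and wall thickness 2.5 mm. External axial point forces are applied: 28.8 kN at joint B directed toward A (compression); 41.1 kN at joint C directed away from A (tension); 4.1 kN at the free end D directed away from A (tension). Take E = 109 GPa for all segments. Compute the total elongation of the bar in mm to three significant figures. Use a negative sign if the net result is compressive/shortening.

0.285 mm

Internal axial forces (sectioning from the free end, tension +): N_CD = 4.1 kN, N_BC = 45.2 kN, N_AB = 16.4 kN.
A_AB = 3750 mm².
A_BC = 1340 mm².
A_CD = 542.7 mm².
δ_AB = 16400·808/(3750·109000) = 0.03242 mm
δ_BC = 45200·662/(1340·109000) = 0.2049 mm
δ_CD = 4100·687/(542.7·109000) = 0.04762 mm
δ = Σδ_i = 0.285 mm.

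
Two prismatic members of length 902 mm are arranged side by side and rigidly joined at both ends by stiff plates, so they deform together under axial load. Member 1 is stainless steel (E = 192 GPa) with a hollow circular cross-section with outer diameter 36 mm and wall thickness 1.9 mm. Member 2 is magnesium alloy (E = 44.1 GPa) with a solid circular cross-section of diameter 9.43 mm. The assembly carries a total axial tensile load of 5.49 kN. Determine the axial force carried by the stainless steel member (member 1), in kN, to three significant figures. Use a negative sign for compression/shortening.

5.09 kN

A_1 = 203.5 mm².
A_2 = 69.84 mm².
Equal strain + equilibrium ⇒ each member carries load in proportion to AE: A₁E₁ = 39080000 N, A₂E₂ = 3080000 N, ΣAE = 42160000 N.
F₁ = P·A₁E₁/ΣAE = 5490·39080000/42160000 = 5089 N.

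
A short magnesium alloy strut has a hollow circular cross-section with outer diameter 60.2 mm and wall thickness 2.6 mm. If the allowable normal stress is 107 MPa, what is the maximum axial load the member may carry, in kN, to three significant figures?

A = 470.5 mm².
P_max = σ_allow · A = 107 · 470.5 = 50340 N = 50.34 kN.

50.3 kN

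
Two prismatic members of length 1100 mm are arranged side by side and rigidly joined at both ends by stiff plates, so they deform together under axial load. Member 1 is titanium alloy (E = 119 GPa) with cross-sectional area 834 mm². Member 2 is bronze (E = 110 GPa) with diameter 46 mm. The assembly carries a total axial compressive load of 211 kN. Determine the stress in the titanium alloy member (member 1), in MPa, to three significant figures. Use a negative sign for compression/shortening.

A_2 = 1662 mm².
Equal strain + equilibrium ⇒ each member carries load in proportion to AE: A₁E₁ = 99250000 N, A₂E₂ = 182800000 N, ΣAE = 282100000 N.
σ₁ = P·E₁/ΣAE = -211000·119000/282100000 = -89.02 MPa.

-89.0 MPa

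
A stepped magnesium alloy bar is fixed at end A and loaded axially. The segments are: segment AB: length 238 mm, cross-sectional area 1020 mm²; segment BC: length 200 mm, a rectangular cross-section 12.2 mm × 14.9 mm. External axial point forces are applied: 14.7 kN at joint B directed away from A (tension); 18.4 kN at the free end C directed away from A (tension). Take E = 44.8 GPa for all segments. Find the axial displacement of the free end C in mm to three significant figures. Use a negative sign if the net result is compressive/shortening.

0.624 mm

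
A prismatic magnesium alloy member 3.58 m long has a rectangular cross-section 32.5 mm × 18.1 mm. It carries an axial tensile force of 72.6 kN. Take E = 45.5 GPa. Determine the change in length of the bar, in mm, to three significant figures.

A = 588.2 mm².
δ_mech = NL/(AE) = 72600·3580/(588.2·45500) = 9.711 mm.

9.71 mm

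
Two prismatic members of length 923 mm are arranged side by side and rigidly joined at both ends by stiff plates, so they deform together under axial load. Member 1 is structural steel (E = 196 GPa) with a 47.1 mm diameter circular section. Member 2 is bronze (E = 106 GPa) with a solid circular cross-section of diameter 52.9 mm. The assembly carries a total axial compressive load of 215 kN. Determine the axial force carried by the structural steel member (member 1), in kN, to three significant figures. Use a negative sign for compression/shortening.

A_1 = 1742 mm².
A_2 = 2198 mm².
Equal strain + equilibrium ⇒ each member carries load in proportion to AE: A₁E₁ = 341500000 N, A₂E₂ = 233000000 N, ΣAE = 574500000 N.
F₁ = P·A₁E₁/ΣAE = -215000·341500000/574500000 = -127800 N.

-128 kN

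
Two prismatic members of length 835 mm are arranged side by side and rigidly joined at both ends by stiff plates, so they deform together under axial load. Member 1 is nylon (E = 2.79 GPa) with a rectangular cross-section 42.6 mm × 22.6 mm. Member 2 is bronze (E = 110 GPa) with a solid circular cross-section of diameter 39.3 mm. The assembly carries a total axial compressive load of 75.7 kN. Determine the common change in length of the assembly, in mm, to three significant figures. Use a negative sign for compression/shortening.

-0.464 mm

A_1 = 962.8 mm².
A_2 = 1213 mm².
Equal strain + equilibrium ⇒ each member carries load in proportion to AE: A₁E₁ = 2686000 N, A₂E₂ = 133400000 N, ΣAE = 136100000 N.
δ = PL/ΣAE = -75700·835/136100000 = -0.4644 mm.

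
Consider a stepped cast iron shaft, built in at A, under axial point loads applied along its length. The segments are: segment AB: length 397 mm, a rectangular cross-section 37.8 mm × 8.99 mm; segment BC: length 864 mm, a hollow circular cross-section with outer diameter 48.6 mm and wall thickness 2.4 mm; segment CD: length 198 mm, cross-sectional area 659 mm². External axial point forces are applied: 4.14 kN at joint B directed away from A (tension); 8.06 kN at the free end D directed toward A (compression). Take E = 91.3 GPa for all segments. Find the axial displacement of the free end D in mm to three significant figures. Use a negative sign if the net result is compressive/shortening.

-0.296 mm

Internal axial forces (sectioning from the free end, tension +): N_CD = -8.06 kN, N_BC = -8.06 kN, N_AB = -3.92 kN.
A_AB = 339.8 mm².
A_BC = 348.3 mm².
δ_AB = -3920·397/(339.8·91300) = -0.05016 mm
δ_BC = -8060·864/(348.3·91300) = -0.219 mm
δ_CD = -8060·198/(659·91300) = -0.02652 mm
δ = Σδ_i = -0.2956 mm.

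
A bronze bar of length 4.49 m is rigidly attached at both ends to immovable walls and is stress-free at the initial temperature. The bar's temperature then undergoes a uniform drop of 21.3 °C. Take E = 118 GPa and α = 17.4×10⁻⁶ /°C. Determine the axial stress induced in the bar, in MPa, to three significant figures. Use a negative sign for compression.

43.7 MPa

Free thermal expansion αLΔT = 17.4e-6 · 4490 · -21.3 = -1.664 mm.
The walls impose strain ε = −(-1.664)/4490 = 3.7062e-04; σ = Eε = 118000 · 3.7062e-04 = 43.73 MPa.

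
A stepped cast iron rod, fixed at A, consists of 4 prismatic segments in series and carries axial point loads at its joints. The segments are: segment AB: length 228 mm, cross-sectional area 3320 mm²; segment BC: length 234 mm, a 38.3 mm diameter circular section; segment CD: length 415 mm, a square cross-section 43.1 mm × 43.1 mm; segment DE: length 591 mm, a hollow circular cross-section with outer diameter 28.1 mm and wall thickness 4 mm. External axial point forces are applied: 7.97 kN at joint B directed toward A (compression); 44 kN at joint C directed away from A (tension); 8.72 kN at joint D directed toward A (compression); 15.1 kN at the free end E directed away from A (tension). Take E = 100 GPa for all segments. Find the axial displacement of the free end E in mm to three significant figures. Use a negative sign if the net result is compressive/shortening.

Internal axial forces (sectioning from the free end, tension +): N_DE = 15.1 kN, N_CD = 6.38 kN, N_BC = 50.38 kN, N_AB = 42.41 kN.
A_BC = 1152 mm².
A_CD = 1858 mm².
A_DE = 302.8 mm².
δ_AB = 42410·228/(3320·100000) = 0.02912 mm
δ_BC = 50380·234/(1152·100000) = 0.1023 mm
δ_CD = 6380·415/(1858·100000) = 0.01425 mm
δ_DE = 15100·591/(302.8·100000) = 0.2947 mm
δ = Σδ_i = 0.4404 mm.

0.440 mm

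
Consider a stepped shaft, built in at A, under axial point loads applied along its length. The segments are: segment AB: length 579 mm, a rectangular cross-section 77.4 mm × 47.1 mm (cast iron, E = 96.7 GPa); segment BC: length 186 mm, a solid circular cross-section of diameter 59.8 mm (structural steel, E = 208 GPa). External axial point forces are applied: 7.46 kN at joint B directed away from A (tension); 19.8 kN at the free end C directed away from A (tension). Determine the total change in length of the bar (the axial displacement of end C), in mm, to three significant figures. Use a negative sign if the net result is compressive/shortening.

0.0511 mm

Internal axial forces (sectioning from the free end, tension +): N_BC = 19.8 kN, N_AB = 27.26 kN.
A_AB = 3646 mm².
A_BC = 2809 mm².
δ_AB = 27260·579/(3646·96700) = 0.04477 mm
δ_BC = 19800·186/(2809·208000) = 0.006304 mm
δ = Σδ_i = 0.05108 mm.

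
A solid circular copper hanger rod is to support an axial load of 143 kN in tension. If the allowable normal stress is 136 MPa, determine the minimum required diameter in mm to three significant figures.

36.6 mm

Required area A ≥ P/σ_allow = 143000/136 = 1051 mm².
For a solid circular section, d ≥ √(4A/π) = 36.59 mm.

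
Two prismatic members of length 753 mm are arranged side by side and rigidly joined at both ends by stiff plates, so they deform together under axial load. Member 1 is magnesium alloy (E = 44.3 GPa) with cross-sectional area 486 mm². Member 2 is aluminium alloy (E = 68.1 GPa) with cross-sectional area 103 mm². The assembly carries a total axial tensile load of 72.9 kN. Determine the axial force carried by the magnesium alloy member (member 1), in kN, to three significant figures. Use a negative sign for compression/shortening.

Equal strain + equilibrium ⇒ each member carries load in proportion to AE: A₁E₁ = 21530000 N, A₂E₂ = 7014000 N, ΣAE = 28540000 N.
F₁ = P·A₁E₁/ΣAE = 72900·21530000/28540000 = 54990 N.

55.0 kN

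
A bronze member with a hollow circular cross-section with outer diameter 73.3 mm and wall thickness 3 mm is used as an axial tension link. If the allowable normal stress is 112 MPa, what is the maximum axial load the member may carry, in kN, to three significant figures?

74.2 kN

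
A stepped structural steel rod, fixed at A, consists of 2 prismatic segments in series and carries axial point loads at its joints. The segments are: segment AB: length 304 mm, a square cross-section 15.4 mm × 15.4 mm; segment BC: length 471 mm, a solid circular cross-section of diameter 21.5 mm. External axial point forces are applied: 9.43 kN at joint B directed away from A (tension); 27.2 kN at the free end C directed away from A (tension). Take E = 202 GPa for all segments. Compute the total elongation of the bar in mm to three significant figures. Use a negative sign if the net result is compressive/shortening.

0.407 mm

Internal axial forces (sectioning from the free end, tension +): N_BC = 27.2 kN, N_AB = 36.63 kN.
A_AB = 237.2 mm².
A_BC = 363.1 mm².
δ_AB = 36630·304/(237.2·202000) = 0.2324 mm
δ_BC = 27200·471/(363.1·202000) = 0.1747 mm
δ = Σδ_i = 0.4071 mm.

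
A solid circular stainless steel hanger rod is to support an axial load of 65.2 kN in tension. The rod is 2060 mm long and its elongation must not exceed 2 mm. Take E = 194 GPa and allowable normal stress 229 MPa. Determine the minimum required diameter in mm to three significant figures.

Required area A ≥ P/σ_allow = 65200/229 = 284.7 mm².
For a solid circular section, d ≥ √(4A/π) = 19.04 mm.
Elongation limit: A ≥ PL/(Eδ_allow) = 65200·2060/(194000·2) = 346.2 mm² ⇒ d ≥ 20.99 mm.
The elongation limit governs.

21.0 mm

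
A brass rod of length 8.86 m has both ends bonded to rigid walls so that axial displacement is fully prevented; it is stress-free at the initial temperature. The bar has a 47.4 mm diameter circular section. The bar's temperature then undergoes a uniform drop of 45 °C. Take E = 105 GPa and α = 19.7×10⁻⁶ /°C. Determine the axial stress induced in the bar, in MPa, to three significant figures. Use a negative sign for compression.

Free thermal expansion αLΔT = 19.7e-6 · 8860 · -45 = -7.854 mm.
The walls impose strain ε = −(-7.854)/8860 = 8.8650e-04; σ = Eε = 105000 · 8.8650e-04 = 93.08 MPa.

93.1 MPa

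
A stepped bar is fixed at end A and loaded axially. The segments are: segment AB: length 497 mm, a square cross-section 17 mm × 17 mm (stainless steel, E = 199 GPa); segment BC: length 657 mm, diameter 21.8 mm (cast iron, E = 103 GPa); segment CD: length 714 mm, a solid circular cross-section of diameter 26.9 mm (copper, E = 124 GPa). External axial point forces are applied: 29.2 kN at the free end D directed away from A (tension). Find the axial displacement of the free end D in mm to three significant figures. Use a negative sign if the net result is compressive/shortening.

Internal axial forces (sectioning from the free end, tension +): N_CD = 29.2 kN, N_BC = 29.2 kN, N_AB = 29.2 kN.
A_AB = 289 mm².
A_BC = 373.3 mm².
A_CD = 568.3 mm².
δ_AB = 29200·497/(289·199000) = 0.2523 mm
δ_BC = 29200·657/(373.3·103000) = 0.499 mm
δ_CD = 29200·714/(568.3·124000) = 0.2958 mm
δ = Σδ_i = 1.047 mm.

1.05 mm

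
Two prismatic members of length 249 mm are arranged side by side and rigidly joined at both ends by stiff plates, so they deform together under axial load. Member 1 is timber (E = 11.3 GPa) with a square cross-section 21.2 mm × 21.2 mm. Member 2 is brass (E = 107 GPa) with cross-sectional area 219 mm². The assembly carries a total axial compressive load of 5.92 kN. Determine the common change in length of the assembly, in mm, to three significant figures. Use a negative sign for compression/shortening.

A_1 = 449.4 mm².
Equal strain + equilibrium ⇒ each member carries load in proportion to AE: A₁E₁ = 5079000 N, A₂E₂ = 23430000 N, ΣAE = 28510000 N.
δ = PL/ΣAE = -5920·249/28510000 = -0.0517 mm.

-0.0517 mm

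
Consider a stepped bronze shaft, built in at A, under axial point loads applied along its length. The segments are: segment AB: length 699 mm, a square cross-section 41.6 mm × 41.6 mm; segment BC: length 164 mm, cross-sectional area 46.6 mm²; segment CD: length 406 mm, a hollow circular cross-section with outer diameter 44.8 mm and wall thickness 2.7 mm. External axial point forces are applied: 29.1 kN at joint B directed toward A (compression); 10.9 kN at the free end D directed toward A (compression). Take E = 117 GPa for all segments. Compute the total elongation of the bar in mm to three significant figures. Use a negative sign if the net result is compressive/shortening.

Internal axial forces (sectioning from the free end, tension +): N_CD = -10.9 kN, N_BC = -10.9 kN, N_AB = -40 kN.
A_AB = 1731 mm².
A_CD = 357.1 mm².
δ_AB = -40000·699/(1731·117000) = -0.1381 mm
δ_BC = -10900·164/(46.6·117000) = -0.3279 mm
δ_CD = -10900·406/(357.1·117000) = -0.1059 mm
δ = Σδ_i = -0.5719 mm.

-0.572 mm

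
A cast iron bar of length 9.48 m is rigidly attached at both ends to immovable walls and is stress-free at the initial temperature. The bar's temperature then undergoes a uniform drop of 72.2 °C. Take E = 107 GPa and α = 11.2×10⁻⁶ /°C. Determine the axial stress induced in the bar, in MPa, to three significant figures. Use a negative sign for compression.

86.5 MPa

Free thermal expansion αLΔT = 11.2e-6 · 9480 · -72.2 = -7.666 mm.
The walls impose strain ε = −(-7.666)/9480 = 8.0864e-04; σ = Eε = 107000 · 8.0864e-04 = 86.52 MPa.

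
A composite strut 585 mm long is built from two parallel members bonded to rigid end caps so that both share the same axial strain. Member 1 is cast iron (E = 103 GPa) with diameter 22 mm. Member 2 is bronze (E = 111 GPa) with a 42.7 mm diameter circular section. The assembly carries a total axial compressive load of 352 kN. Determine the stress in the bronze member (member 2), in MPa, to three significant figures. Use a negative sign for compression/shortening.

-197 MPa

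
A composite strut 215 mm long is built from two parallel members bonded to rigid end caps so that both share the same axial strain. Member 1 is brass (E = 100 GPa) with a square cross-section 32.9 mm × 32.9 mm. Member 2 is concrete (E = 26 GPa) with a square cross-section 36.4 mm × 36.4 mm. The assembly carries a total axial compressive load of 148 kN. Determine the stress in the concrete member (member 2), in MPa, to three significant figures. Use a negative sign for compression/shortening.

-27.0 MPa

A_1 = 1082 mm².
A_2 = 1325 mm².
Equal strain + equilibrium ⇒ each member carries load in proportion to AE: A₁E₁ = 108200000 N, A₂E₂ = 34450000 N, ΣAE = 142700000 N.
σ₂ = P·E₂/ΣAE = -148000·26000/142700000 = -26.97 MPa.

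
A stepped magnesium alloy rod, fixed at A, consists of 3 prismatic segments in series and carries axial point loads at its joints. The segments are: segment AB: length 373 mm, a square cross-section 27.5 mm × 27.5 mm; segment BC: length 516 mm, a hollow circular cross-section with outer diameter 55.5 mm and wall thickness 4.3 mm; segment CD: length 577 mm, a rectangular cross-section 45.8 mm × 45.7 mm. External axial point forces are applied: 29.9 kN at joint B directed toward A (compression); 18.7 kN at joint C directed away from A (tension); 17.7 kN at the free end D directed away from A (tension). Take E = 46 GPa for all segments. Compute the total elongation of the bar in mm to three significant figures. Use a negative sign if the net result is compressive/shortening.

0.766 mm

Internal axial forces (sectioning from the free end, tension +): N_CD = 17.7 kN, N_BC = 36.4 kN, N_AB = 6.5 kN.
A_AB = 756.2 mm².
A_BC = 691.7 mm².
A_CD = 2093 mm².
δ_AB = 6500·373/(756.2·46000) = 0.06969 mm
δ_BC = 36400·516/(691.7·46000) = 0.5903 mm
δ_CD = 17700·577/(2093·46000) = 0.1061 mm
δ = Σδ_i = 0.7661 mm.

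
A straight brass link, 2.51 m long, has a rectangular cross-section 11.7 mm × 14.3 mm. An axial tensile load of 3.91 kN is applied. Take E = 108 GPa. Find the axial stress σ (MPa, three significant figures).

A = 167.3 mm².
σ = N/A = 3910/167.3 = 23.37 MPa.

23.4 MPa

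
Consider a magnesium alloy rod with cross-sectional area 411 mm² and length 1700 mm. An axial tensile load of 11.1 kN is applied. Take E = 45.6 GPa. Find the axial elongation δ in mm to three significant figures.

1.01 mm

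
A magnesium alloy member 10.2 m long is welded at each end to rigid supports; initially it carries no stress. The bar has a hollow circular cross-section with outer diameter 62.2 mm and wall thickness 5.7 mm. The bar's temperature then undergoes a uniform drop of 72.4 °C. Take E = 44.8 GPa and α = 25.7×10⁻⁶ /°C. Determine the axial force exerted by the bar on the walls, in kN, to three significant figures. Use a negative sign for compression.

84.3 kN

Free thermal expansion αLΔT = 25.7e-6 · 10200 · -72.4 = -18.98 mm.
The walls impose strain ε = −(-18.98)/10200 = 1.8607e-03; σ = Eε = 44800 · 1.8607e-03 = 83.36 MPa.
Wall reaction R = σ·A = 83.36·1012 = 84340 N = 84.34 kN.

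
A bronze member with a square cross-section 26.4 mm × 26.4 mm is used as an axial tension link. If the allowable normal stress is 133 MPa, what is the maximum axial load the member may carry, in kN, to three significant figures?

92.7 kN

A = 697 mm².
P_max = σ_allow · A = 133 · 697 = 92700 N = 92.7 kN.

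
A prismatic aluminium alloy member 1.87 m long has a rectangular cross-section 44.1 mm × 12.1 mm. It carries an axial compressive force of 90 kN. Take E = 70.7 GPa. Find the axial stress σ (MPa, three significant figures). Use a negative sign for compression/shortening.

A = 533.6 mm².
σ = N/A = -90000/533.6 = -168.7 MPa.

-169 MPa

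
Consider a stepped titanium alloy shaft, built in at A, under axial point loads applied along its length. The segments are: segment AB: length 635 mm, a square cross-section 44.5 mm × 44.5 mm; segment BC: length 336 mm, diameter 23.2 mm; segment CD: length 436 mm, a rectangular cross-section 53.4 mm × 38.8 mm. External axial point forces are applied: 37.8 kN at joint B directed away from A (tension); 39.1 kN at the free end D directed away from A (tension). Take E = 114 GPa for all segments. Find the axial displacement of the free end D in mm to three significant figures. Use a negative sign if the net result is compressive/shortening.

0.561 mm

Internal axial forces (sectioning from the free end, tension +): N_CD = 39.1 kN, N_BC = 39.1 kN, N_AB = 76.9 kN.
A_AB = 1980 mm².
A_BC = 422.7 mm².
A_CD = 2072 mm².
δ_AB = 76900·635/(1980·114000) = 0.2163 mm
δ_BC = 39100·336/(422.7·114000) = 0.2726 mm
δ_CD = 39100·436/(2072·114000) = 0.07217 mm
δ = Σδ_i = 0.5611 mm.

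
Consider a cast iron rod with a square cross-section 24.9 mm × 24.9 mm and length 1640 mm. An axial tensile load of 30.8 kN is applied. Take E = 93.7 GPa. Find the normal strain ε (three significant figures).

A = 620 mm².
σ = N/A = 49.68 MPa; ε = σ/E = 49.68/93700 = 5.302e-04.

5.30e-04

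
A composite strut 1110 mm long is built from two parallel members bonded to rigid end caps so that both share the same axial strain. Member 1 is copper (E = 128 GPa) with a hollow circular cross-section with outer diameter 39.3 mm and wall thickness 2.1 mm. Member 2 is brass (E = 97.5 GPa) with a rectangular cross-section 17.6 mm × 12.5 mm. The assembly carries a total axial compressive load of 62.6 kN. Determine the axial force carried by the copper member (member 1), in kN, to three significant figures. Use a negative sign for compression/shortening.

-37.2 kN

A_1 = 245.4 mm².
A_2 = 220 mm².
Equal strain + equilibrium ⇒ each member carries load in proportion to AE: A₁E₁ = 31410000 N, A₂E₂ = 21450000 N, ΣAE = 52860000 N.
F₁ = P·A₁E₁/ΣAE = -62600·31410000/52860000 = -37200 N.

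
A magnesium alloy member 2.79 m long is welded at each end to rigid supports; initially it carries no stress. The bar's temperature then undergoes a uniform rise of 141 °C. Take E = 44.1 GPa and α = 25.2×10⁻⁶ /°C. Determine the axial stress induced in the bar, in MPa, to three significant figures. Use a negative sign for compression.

Free thermal expansion αLΔT = 25.2e-6 · 2790 · 141 = 9.913 mm.
The walls impose strain ε = −(9.913)/2790 = -3.5532e-03; σ = Eε = 44100 · -3.5532e-03 = -156.7 MPa.

-157 MPa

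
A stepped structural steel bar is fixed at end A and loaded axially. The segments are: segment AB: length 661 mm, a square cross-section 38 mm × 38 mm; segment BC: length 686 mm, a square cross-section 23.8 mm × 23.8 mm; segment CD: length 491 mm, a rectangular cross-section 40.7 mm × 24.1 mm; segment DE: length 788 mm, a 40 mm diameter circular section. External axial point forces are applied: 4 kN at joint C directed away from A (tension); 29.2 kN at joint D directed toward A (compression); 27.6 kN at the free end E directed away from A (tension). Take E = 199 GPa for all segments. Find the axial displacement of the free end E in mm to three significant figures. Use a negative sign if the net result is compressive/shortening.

Internal axial forces (sectioning from the free end, tension +): N_DE = 27.6 kN, N_CD = -1.6 kN, N_BC = 2.4 kN, N_AB = 2.4 kN.
A_AB = 1444 mm².
A_BC = 566.4 mm².
A_CD = 980.9 mm².
A_DE = 1257 mm².
δ_AB = 2400·661/(1444·199000) = 0.005521 mm
δ_BC = 2400·686/(566.4·199000) = 0.01461 mm
δ_CD = -1600·491/(980.9·199000) = -0.004025 mm
δ_DE = 27600·788/(1257·199000) = 0.08697 mm
δ = Σδ_i = 0.1031 mm.

0.103 mm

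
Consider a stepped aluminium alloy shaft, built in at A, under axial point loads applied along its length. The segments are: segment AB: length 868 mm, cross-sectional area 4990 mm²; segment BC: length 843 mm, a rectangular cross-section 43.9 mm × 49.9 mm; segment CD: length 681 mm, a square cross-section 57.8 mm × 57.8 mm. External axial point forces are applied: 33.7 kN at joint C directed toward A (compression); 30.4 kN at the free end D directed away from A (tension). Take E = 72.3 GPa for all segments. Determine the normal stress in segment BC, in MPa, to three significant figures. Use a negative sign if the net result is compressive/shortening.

-1.51 MPa

Internal axial forces (sectioning from the free end, tension +): N_CD = 30.4 kN, N_BC = -3.3 kN, N_AB = -3.3 kN.
A_BC = 2191 mm².
σ_BC = N_BC/A_BC = -3300/2191 = -1.506 MPa.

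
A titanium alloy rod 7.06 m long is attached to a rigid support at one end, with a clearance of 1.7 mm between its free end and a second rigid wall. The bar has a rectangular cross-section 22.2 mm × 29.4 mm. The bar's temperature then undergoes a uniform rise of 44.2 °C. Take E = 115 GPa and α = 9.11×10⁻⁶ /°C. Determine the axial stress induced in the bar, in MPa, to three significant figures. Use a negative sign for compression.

Free thermal expansion αLΔT = 9.11e-6 · 7060 · 44.2 = 2.843 mm.
The walls engage after the gap closes; constrained expansion = 2.843 − 1.7 = 1.143 mm.
The walls impose strain ε = −(1.143)/7060 = -1.6187e-04; σ = Eε = 115000 · -1.6187e-04 = -18.61 MPa.

-18.6 MPa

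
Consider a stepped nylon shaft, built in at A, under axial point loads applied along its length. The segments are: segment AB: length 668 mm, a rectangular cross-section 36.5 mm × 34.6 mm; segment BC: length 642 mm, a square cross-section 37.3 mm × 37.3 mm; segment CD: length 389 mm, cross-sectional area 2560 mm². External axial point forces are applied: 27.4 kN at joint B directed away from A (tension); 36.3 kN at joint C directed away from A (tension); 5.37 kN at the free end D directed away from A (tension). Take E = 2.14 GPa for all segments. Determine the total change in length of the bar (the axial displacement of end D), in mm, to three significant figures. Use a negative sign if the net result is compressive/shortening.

Internal axial forces (sectioning from the free end, tension +): N_CD = 5.37 kN, N_BC = 41.67 kN, N_AB = 69.07 kN.
A_AB = 1263 mm².
A_BC = 1391 mm².
δ_AB = 69070·668/(1263·2140) = 17.07 mm
δ_BC = 41670·642/(1391·2140) = 8.985 mm
δ_CD = 5370·389/(2560·2140) = 0.3813 mm
δ = Σδ_i = 26.44 mm.

26.4 mm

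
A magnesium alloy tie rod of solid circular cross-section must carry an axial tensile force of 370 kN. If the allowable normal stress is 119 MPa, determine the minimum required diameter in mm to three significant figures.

62.9 mm

Required area A ≥ P/σ_allow = 370000/119 = 3109 mm².
For a solid circular section, d ≥ √(4A/π) = 62.92 mm.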